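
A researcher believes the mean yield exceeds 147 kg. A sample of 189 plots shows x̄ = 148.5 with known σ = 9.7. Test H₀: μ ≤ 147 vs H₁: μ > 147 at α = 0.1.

z = 2.126. Critical value: 1.28. Reject H₀.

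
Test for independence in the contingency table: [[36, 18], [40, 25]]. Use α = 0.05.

χ² = 0.336. df = 1, critical = 3.841. Fail to reject H₀. No evidence of dependence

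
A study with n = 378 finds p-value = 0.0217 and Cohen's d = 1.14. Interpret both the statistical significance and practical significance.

Statistically significant (p = 0.0217 < 0.05). Cohen's d = 1.14 indicates a large effect size. Both statistical and practical significance should be considered.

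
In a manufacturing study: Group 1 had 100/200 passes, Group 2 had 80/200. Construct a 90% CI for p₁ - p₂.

p̂₁ = 0.5, p̂₂ = 0.4. Difference = 0.1. CI = (0.019, 0.181)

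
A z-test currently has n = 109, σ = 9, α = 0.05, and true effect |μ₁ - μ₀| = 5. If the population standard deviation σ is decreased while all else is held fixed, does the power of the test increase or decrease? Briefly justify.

Power increases: a smaller σ shrinks the standard error σ/√n, moving the sampling distribution under H₁ further from the critical value.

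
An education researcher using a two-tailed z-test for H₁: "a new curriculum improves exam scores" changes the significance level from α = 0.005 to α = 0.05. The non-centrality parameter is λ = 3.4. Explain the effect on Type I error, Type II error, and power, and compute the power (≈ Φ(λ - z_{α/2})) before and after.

Increasing α from 0.005 to 0.05:
• Type I error rate increases (α is the Type I rate by definition).
• Critical value moves from z_{α/2} = 2.807 to 1.96, so power = Φ(λ - z_{α/2}) goes from Φ(3.4 - 2.807) = 0.723 to Φ(3.4 - 1.96) = 0.925.
• Type II error rate β = 1 - power therefore decreases (0.277 → 0.075).
Appropriate when false negatives are costly — here, keeping the old curriculum when the new one would have helped students.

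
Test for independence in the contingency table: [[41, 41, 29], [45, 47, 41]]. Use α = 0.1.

χ² = 0.674. df = 2, critical = 4.605. Fail to reject H₀. No evidence of dependence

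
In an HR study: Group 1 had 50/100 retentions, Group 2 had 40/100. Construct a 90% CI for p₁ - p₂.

p̂₁ = 0.5, p̂₂ = 0.4. Difference = 0.1. CI = (-0.015, 0.215)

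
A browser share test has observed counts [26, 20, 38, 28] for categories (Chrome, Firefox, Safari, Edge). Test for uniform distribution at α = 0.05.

Expected = 28 each. χ² = Σ(O-E)²/E = 6.0. df = 3, critical value = 7.815. Fail to reject H₀.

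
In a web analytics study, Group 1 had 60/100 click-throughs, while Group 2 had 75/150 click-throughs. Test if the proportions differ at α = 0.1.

p̂₁ = 0.6, p̂₂ = 0.5, pooled p̂ = 0.54. z = 1.554. Critical: ±1.645. Fail to reject H₀.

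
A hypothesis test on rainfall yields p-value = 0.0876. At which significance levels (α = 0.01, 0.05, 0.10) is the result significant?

p = 0.0876. Significant at: α = 0.1.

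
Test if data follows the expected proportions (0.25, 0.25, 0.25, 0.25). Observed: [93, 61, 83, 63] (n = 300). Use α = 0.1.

Expected: [75.0, 75.0, 75.0, 75.0]. χ² = 9.707. df = 3, critical = 6.251. Reject H₀.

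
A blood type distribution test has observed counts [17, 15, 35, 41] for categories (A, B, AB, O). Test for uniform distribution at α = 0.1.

Expected = 27 each. χ² = Σ(O-E)²/E = 18.667. df = 3, critical value = 6.251. Reject H₀.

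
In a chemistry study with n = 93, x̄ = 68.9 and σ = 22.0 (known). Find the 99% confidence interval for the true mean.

CI = x̄ ± z*(σ/√n) = 68.9 ± 2.576(22.0/√93) = 68.9 ± 5.88 = (63.02, 74.78)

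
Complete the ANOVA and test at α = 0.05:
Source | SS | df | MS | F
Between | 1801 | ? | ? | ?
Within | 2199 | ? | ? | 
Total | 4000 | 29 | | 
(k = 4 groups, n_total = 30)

df_between = 3, df_within = 26. MS_between = 600.33, MS_within = 84.58. F = 7.098, F_crit ≈ 2.975. Reject H₀.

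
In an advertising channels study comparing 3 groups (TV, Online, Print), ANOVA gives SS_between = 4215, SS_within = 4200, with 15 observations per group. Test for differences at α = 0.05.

df_between = 2, df_within = 42. F = MS_between/MS_within = 2107.5/100.0 = 21.075. F_crit ≈ 3.22. Reject H₀. At least one mean differs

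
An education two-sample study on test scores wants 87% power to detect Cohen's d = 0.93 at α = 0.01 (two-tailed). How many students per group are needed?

z_{α/2} = 2.576, z_β = Φ⁻¹(0.87) = 1.126. For large effect (d = 0.93): n per group = 2(z_{α/2} + z_β)²/d² = 2(2.576 + 1.126)²/0.93² = 31.7 → 32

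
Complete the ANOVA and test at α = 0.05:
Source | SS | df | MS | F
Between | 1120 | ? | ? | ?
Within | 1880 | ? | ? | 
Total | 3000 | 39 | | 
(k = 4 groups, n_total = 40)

df_between = 3, df_within = 36. MS_between = 373.33, MS_within = 52.22. F = 7.149, F_crit ≈ 2.866. Reject H₀.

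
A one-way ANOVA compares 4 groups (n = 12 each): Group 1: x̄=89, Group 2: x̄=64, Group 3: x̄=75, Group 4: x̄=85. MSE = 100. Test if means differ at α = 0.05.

Grand mean = 78.25. SS_between = 4497.0, MS_between = 1499.0. F = 14.99, F_crit ≈ 2.816. Reject H₀.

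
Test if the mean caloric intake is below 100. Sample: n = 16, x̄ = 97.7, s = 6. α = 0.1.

t = (97.7 - 100)/(6/√16) = -1.533, df = 15. Critical t = -1.341. Reject H₀.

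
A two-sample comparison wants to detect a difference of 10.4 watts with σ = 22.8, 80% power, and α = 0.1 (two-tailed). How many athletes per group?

n per group = 2(z_α/2 + z_β)²σ²/d² = 2×(1.645 + 0.84)²×22.8²/10.4² = 59.4 → n = 60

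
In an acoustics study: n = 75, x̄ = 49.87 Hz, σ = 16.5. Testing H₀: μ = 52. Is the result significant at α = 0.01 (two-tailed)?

z = (49.87 - 52)/(16.5/√75) = -1.118. Since |z| ≤ 2.576, not significant at α = 0.01.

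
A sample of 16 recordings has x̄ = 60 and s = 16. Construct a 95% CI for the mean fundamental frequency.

CI = x̄ ± t*(s/√n) = 60 ± 2.131(16/√16) = (51.48, 68.52)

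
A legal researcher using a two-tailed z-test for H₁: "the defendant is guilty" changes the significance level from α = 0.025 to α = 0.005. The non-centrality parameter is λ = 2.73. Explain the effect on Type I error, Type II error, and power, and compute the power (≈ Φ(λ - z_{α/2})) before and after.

Decreasing α from 0.025 to 0.005:
• Type I error rate decreases (α is the Type I rate by definition).
• Critical value moves from z_{α/2} = 2.241 to 2.807, so power = Φ(λ - z_{α/2}) goes from Φ(2.73 - 2.241) = 0.688 to Φ(2.73 - 2.807) = 0.469.
• Type II error rate β = 1 - power therefore increases (0.312 → 0.531).
Appropriate when false positives are costly — here, convicting an innocent person.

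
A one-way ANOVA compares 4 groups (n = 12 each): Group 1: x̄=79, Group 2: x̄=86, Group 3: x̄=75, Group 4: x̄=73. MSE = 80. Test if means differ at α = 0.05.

Grand mean = 78.25. SS_between = 1185.0, MS_between = 395.0. F = 4.938, F_crit ≈ 2.816. Reject H₀.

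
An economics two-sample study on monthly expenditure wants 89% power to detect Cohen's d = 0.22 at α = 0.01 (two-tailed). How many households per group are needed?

z_{α/2} = 2.576, z_β = Φ⁻¹(0.89) = 1.227. For small effect (d = 0.22): n per group = 2(z_{α/2} + z_β)²/d² = 2(2.576 + 1.227)²/0.22² = 597.6 → 598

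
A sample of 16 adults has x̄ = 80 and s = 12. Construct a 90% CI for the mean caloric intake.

CI = x̄ ± t*(s/√n) = 80 ± 1.753(12/√16) = (74.74, 85.26)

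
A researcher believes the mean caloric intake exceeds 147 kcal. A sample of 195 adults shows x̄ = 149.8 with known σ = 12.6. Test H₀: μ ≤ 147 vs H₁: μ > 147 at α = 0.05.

z = 3.103. Critical value: 1.645. Reject H₀.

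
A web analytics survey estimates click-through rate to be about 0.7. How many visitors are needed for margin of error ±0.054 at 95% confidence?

n = z²p(1-p)/E² = 1.96²×0.7×0.3/0.054² = 276.7 → n = 277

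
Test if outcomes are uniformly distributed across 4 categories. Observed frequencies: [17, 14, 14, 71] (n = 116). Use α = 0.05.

Expected = 29 each. χ² = Σ(O-E)²/E = 81.31. df = 3, critical value = 7.815. Reject H₀.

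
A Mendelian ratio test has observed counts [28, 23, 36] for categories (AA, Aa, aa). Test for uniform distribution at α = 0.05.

Expected = 29 each. χ² = Σ(O-E)²/E = 2.966. df = 2, critical value = 5.991. Fail to reject H₀.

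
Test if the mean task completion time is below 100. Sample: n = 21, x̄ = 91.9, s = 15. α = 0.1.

t = (91.9 - 100)/(15/√21) = -2.475, df = 20. Critical t = -1.325. Reject H₀.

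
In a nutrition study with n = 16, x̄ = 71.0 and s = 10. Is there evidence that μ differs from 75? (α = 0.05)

t = (x̄ - μ₀)/(s/√n) = (71.0 - 75)/(10/√16) = -1.6. df = 15, critical t = ±2.131. Fail to reject H₀.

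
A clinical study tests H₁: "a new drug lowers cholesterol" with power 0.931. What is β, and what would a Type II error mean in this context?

β = 1 - power = 1 - 0.931 = 0.069. A Type II error is failing to reject H₀ when H₀ is false (false negative) — here, failing to conclude that a new drug lowers cholesterol when in fact it is true. Consequence: shelving an effective drug — patients miss out on a treatment that would have helped.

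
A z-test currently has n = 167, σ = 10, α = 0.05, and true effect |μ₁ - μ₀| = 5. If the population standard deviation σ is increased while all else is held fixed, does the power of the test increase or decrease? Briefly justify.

Power decreases: a larger σ inflates the standard error σ/√n, pulling the sampling distribution under H₁ back toward the critical value.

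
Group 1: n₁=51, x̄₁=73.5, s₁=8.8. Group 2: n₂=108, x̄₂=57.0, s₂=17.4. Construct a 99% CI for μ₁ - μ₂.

Difference = 16.5. SE = √(8.8²/51 + 17.4²/108) = 2.079. CI = (11.14, 21.86)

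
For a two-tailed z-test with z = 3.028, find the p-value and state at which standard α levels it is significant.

p = 2·P(Z > |3.028|) = 2·(1 - Φ(3.028)) ≈ 0.0025. Significant at α = 0.1; Significant at α = 0.05; Significant at α = 0.01.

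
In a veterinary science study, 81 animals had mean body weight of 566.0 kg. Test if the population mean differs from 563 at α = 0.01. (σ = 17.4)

z = (x̄ - μ₀)/(σ/√n) = (566.0 - 563)/(17.4/√81) = 1.552. Critical value: ±2.576. Since |1.552| ≤ 2.576, Fail to reject H₀.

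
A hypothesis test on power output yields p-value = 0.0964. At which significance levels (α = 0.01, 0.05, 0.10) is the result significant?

p = 0.0964. Significant at: α = 0.1.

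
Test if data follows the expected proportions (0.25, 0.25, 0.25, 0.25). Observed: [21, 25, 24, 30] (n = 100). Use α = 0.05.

Expected: [25.0, 25.0, 25.0, 25.0]. χ² = 1.68. df = 3, critical = 7.815. Fail to reject H₀.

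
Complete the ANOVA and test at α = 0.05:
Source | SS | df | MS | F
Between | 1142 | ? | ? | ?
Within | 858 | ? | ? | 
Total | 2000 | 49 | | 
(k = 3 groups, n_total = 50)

df_between = 2, df_within = 47. MS_between = 571.0, MS_within = 18.26. F = 31.279, F_crit ≈ 3.195. Reject H₀.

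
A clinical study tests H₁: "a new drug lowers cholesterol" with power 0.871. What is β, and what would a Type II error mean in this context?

β = 1 - power = 1 - 0.871 = 0.129. A Type II error is failing to reject H₀ when H₀ is false (false negative) — here, failing to conclude that a new drug lowers cholesterol when in fact it is true. Consequence: shelving an effective drug — patients miss out on a treatment that would have helped.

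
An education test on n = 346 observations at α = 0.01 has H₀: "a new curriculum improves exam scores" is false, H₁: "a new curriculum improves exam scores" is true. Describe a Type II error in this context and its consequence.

Type II error: failing to reject H₀ when it is false — concluding that a new curriculum improves exam scores is not supported when in fact it is. Consequence: keeping the old curriculum when the new one would have helped students.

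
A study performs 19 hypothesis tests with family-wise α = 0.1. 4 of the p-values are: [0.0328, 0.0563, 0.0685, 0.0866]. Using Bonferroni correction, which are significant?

Bonferroni α = 0.1/19 = 0.00526. None of the given p-values are significant.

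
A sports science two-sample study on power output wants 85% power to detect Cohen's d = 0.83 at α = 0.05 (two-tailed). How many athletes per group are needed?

z_{α/2} = 1.96, z_β = Φ⁻¹(0.85) = 1.036. For large effect (d = 0.83): n per group = 2(z_{α/2} + z_β)²/d² = 2(1.96 + 1.036)²/0.83² = 26.1 → 27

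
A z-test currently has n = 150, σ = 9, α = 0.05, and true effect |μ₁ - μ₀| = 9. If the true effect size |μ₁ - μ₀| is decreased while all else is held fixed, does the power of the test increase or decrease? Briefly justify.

Power decreases: a smaller true effect decreases the non-centrality λ = |μ₁ - μ₀|/(σ/√n).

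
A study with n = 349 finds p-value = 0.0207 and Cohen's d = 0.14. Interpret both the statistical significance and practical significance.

Statistically significant (p = 0.0207 < 0.05). Cohen's d = 0.14 indicates a very small effect size. Both statistical and practical significance should be considered.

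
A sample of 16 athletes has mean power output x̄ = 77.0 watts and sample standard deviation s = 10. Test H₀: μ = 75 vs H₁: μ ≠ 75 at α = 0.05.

t = (x̄ - μ₀)/(s/√n) = (77.0 - 75)/(10/√16) = 0.8. df = 15, critical t = ±2.131. Fail to reject H₀.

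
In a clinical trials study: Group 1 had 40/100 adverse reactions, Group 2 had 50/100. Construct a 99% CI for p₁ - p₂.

p̂₁ = 0.4, p̂₂ = 0.5. Difference = -0.1. CI = (-0.28, 0.08)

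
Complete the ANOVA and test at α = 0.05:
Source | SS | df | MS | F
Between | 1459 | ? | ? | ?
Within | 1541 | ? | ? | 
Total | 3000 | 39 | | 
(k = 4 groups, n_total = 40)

df_between = 3, df_within = 36. MS_between = 486.33, MS_within = 42.81. F = 11.361, F_crit ≈ 2.866. Reject H₀.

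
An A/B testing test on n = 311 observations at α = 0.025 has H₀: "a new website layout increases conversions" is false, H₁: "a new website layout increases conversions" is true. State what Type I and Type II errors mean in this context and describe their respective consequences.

Type I (false positive): concluding that a new website layout increases conversions when it is not — rolling out a layout that doesn't actually help — wasted engineering effort. Type II (false negative): failing to conclude that a new website layout increases conversions when it is — discarding a layout that would have improved conversions — lost revenue. Which is costlier depends on domain priorities and is a judgement call rather than a statistical fact.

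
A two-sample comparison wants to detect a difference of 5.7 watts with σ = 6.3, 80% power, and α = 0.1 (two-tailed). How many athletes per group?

n per group = 2(z_α/2 + z_β)²σ²/d² = 2×(1.645 + 0.84)²×6.3²/5.7² = 15.1 → n = 16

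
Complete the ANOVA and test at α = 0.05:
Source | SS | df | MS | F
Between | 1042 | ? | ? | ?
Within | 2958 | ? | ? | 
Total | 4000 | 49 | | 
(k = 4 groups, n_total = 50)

df_between = 3, df_within = 46. MS_between = 347.33, MS_within = 64.3. F = 5.401, F_crit ≈ 2.807. Reject H₀.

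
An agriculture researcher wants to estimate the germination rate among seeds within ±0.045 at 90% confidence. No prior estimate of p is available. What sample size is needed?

Conservative approach: use p = 0.5 (maximizes p(1-p) = 0.25). n = z²(0.25)/E² = 1.645²×0.25/0.045² = 334.1 → n = 335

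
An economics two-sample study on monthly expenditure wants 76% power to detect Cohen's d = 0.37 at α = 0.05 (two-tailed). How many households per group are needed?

z_{α/2} = 1.96, z_β = Φ⁻¹(0.76) = 0.706. For small effect (d = 0.37): n per group = 2(z_{α/2} + z_β)²/d² = 2(1.96 + 0.706)²/0.37² = 103.8 → 104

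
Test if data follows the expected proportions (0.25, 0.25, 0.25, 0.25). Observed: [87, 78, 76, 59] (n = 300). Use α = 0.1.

Expected: [75.0, 75.0, 75.0, 75.0]. χ² = 5.467. df = 3, critical = 6.251. Fail to reject H₀.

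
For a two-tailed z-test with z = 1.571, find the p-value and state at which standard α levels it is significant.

p = 2·P(Z > |1.571|) = 2·(1 - Φ(1.571)) ≈ 0.1162. Not significant at any standard level.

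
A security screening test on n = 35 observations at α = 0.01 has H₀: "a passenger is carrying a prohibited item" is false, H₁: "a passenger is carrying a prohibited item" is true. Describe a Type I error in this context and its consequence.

Type I error: rejecting H₀ when it is true — concluding that a passenger is carrying a prohibited item when in fact it is not. Consequence: detaining an innocent passenger — delay and inconvenience.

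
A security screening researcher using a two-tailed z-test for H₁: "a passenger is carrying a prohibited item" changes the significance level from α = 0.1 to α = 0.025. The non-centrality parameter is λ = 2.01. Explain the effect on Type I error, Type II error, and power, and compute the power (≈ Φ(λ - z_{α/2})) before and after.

Decreasing α from 0.1 to 0.025:
• Type I error rate decreases (α is the Type I rate by definition).
• Critical value moves from z_{α/2} = 1.645 to 2.241, so power = Φ(λ - z_{α/2}) goes from Φ(2.01 - 1.645) = 0.642 to Φ(2.01 - 2.241) = 0.409.
• Type II error rate β = 1 - power therefore increases (0.358 → 0.591).
Appropriate when false positives are costly — here, detaining an innocent passenger — delay and inconvenience.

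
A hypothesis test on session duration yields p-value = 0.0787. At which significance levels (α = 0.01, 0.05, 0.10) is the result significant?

p = 0.0787. Significant at: α = 0.1.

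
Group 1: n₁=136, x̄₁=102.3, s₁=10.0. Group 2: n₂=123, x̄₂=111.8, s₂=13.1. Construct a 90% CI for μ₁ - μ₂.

Difference = -9.5. SE = √(10.0²/136 + 13.1²/123) = 1.46. CI = (-11.9, -7.1)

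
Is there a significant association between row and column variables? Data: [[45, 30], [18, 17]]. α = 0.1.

χ² = 0.716. df = 1, critical = 2.706. Fail to reject H₀. No evidence of dependence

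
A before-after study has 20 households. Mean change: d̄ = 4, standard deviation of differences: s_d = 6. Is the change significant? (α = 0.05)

t = d̄/(s_d/√n) = 4/(6/√20) = 2.981. df = 19, critical t = ±2.093. Reject H₀.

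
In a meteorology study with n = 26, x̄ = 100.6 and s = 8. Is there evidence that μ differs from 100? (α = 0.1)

t = (x̄ - μ₀)/(s/√n) = (100.6 - 100)/(8/√26) = 0.382. df = 25, critical t = ±1.708. Fail to reject H₀.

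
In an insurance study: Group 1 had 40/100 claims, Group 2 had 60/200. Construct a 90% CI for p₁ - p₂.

p̂₁ = 0.4, p̂₂ = 0.3. Difference = 0.1. CI = (0.003, 0.197)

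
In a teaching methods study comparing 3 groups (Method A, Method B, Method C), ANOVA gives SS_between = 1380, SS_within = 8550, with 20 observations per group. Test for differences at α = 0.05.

df_between = 2, df_within = 57. F = MS_between/MS_within = 690.0/150.0 = 4.6. F_crit ≈ 3.159. Reject H₀. At least one mean differs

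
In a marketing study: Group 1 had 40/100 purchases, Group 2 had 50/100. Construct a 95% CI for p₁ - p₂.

p̂₁ = 0.4, p̂₂ = 0.5. Difference = -0.1. CI = (-0.237, 0.037)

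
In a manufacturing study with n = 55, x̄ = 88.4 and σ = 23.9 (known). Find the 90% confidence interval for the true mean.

CI = x̄ ± z*(σ/√n) = 88.4 ± 1.645(23.9/√55) = 88.4 ± 5.3 = (83.1, 93.7)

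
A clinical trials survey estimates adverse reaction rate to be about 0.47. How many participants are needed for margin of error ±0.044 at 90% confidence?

n = z²p(1-p)/E² = 1.645²×0.47×0.53/0.044² = 348.2 → n = 349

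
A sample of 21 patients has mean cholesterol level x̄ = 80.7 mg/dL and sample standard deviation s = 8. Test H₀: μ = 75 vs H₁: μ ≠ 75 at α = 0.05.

t = (x̄ - μ₀)/(s/√n) = (80.7 - 75)/(8/√21) = 3.265. df = 20, critical t = ±2.086. Reject H₀.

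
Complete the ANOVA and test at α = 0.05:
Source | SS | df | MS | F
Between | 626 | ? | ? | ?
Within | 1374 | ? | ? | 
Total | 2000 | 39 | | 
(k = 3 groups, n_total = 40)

df_between = 2, df_within = 37. MS_between = 313.0, MS_within = 37.14. F = 8.429, F_crit ≈ 3.252. Reject H₀.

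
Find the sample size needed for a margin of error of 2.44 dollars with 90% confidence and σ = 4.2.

n = (z*σ/E)² = (1.645×4.2/2.44)² = 8.02 → n = 9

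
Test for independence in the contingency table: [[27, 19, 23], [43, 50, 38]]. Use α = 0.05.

χ² = 2.271. df = 2, critical = 5.991. Fail to reject H₀. No evidence of dependence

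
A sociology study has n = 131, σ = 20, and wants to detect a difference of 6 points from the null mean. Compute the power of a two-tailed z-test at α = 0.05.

SE = σ/√n = 20/√131 = 1.747. Non-centrality λ = d/SE = 6/1.747 = 3.434. Power ≈ Φ(λ - z_{α/2}) = Φ(3.434 - 1.96) = Φ(1.474) = 0.93.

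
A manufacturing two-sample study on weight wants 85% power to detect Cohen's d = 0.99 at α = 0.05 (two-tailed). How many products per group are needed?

z_{α/2} = 1.96, z_β = Φ⁻¹(0.85) = 1.036. For large effect (d = 0.99): n per group = 2(z_{α/2} + z_β)²/d² = 2(1.96 + 1.036)²/0.99² = 18.3 → 19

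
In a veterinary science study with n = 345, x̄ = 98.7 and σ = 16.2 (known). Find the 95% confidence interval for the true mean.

CI = x̄ ± z*(σ/√n) = 98.7 ± 1.96(16.2/√345) = 98.7 ± 1.71 = (96.99, 100.41)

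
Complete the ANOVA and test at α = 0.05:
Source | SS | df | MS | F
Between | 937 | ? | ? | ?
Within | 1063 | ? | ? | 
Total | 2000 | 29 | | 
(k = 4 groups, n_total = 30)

df_between = 3, df_within = 26. MS_between = 312.33, MS_within = 40.88. F = 7.639, F_crit ≈ 2.975. Reject H₀.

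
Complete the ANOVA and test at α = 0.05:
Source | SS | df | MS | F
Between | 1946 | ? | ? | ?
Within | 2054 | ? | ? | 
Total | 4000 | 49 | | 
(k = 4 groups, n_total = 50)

df_between = 3, df_within = 46. MS_between = 648.67, MS_within = 44.65. F = 14.527, F_crit ≈ 2.807. Reject H₀.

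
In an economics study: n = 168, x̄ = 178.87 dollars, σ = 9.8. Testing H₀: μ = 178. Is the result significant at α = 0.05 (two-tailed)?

z = (178.87 - 178)/(9.8/√168) = 1.151. Since |z| ≤ 1.96, not significant at α = 0.05.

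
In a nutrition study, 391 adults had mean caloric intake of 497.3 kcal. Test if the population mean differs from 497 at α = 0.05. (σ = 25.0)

z = (x̄ - μ₀)/(σ/√n) = (497.3 - 497)/(25.0/√391) = 0.237. Critical value: ±1.96. Since |0.237| ≤ 1.96, Fail to reject H₀.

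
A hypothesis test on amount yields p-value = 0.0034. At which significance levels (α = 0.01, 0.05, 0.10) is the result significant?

p = 0.0034. Significant at: α = 0.01, 0.05, 0.1.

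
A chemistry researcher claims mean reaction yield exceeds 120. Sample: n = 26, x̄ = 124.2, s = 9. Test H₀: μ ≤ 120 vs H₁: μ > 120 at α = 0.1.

t = (124.2 - 120)/(9/√26) = 2.38, df = 25. Critical t = 1.316. Reject H₀.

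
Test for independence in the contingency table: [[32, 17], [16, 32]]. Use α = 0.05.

χ² = 9.916. df = 1, critical = 3.841. Reject H₀. Variables are dependent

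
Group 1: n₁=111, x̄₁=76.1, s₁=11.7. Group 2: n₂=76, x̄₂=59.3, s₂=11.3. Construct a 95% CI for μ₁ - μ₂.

Difference = 16.8. SE = √(11.7²/111 + 11.3²/76) = 1.707. CI = (13.45, 20.15)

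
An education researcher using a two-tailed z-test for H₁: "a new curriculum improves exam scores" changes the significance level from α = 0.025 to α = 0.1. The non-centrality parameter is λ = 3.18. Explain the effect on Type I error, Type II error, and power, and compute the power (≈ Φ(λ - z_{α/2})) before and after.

Increasing α from 0.025 to 0.1:
• Type I error rate increases (α is the Type I rate by definition).
• Critical value moves from z_{α/2} = 2.241 to 1.645, so power = Φ(λ - z_{α/2}) goes from Φ(3.18 - 2.241) = 0.826 to Φ(3.18 - 1.645) = 0.938.
• Type II error rate β = 1 - power therefore decreases (0.174 → 0.062).
Appropriate when false negatives are costly — here, keeping the old curriculum when the new one would have helped students.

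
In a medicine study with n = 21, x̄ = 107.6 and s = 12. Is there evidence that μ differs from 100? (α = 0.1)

t = (x̄ - μ₀)/(s/√n) = (107.6 - 100)/(12/√21) = 2.902. df = 20, critical t = ±1.725. Reject H₀.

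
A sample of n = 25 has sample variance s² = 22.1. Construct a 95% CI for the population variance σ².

df = 24. χ²_{0.025} = 39.364, χ²_{0.975} = 12.401. CI for σ² = ((n-1)s²/χ²_{α/2}, (n-1)s²/χ²_{1-α/2}) = (24·22.1/39.364, 24·22.1/12.401) = (13.47, 42.77)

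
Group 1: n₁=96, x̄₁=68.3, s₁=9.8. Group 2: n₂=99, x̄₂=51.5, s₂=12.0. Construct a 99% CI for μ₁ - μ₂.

Difference = 16.8. SE = √(9.8²/96 + 12.0²/99) = 1.567. CI = (12.76, 20.84)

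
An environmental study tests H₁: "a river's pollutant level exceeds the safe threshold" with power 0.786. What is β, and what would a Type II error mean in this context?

β = 1 - power = 1 - 0.786 = 0.214. A Type II error is failing to reject H₀ when H₀ is false (false negative) — here, failing to conclude that a river's pollutant level exceeds the safe threshold when in fact it is true. Consequence: allowing unsafe pollution to continue.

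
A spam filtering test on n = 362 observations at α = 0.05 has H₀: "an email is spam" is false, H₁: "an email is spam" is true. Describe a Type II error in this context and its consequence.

Type II error: failing to reject H₀ when it is false — concluding that an email is spam is not supported when in fact it is. Consequence: a spam email lands in the inbox.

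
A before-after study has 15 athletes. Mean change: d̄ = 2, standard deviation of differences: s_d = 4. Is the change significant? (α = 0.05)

t = d̄/(s_d/√n) = 2/(4/√15) = 1.936. df = 14, critical t = ±2.145. Fail to reject H₀.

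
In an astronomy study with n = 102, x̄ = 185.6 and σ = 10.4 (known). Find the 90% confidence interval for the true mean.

CI = x̄ ± z*(σ/√n) = 185.6 ± 1.645(10.4/√102) = 185.6 ± 1.69 = (183.91, 187.29)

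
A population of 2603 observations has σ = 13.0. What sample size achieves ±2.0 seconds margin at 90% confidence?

Without FPC: n₀ = (1.645×13.0/2.0)² = 114.33. With FPC: n = n₀N/(n₀+N-1) = 109.6 → n = 110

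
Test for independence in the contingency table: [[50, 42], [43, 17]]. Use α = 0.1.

χ² = 4.587. df = 1, critical = 2.706. Reject H₀. Variables are dependent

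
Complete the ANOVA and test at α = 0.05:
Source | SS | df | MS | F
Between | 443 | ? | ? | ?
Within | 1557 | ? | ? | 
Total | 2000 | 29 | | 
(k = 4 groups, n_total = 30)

df_between = 3, df_within = 26. MS_between = 147.67, MS_within = 59.88. F = 2.466, F_crit ≈ 2.975. Fail to reject H₀.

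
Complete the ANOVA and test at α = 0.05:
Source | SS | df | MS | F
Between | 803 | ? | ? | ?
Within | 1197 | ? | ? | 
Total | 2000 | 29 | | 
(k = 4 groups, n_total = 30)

df_between = 3, df_within = 26. MS_between = 267.67, MS_within = 46.04. F = 5.814, F_crit ≈ 2.975. Reject H₀.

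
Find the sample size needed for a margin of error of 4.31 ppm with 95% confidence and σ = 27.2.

n = (z*σ/E)² = (1.96×27.2/4.31)² = 153.001 → n = 154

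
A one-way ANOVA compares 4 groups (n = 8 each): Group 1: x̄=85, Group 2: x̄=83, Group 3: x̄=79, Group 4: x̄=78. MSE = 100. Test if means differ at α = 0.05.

Grand mean = 81.25. SS_between = 262.0, MS_between = 87.33. F = 0.873, F_crit ≈ 2.947. Fail to reject H₀.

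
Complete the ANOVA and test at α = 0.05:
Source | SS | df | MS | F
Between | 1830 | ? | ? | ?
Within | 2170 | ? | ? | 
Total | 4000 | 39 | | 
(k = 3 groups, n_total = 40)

df_between = 2, df_within = 37. MS_between = 915.0, MS_within = 58.65. F = 15.601, F_crit ≈ 3.252. Reject H₀.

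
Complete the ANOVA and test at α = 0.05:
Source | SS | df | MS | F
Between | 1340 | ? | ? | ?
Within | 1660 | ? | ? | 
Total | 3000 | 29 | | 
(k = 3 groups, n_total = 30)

df_between = 2, df_within = 27. MS_between = 670.0, MS_within = 61.48. F = 10.898, F_crit ≈ 3.354. Reject H₀.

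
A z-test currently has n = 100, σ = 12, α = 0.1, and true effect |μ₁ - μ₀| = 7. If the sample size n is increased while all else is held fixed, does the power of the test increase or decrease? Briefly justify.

Power increases: a larger n shrinks the standard error σ/√n, moving the sampling distribution under H₁ further from the critical value.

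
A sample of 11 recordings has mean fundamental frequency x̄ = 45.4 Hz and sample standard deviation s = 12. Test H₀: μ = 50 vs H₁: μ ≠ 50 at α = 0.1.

t = (x̄ - μ₀)/(s/√n) = (45.4 - 50)/(12/√11) = -1.271. df = 10, critical t = ±1.812. Fail to reject H₀.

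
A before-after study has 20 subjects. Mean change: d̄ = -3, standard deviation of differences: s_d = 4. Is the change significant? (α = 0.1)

t = d̄/(s_d/√n) = -3/(4/√20) = -3.354. df = 19, critical t = ±1.729. Reject H₀.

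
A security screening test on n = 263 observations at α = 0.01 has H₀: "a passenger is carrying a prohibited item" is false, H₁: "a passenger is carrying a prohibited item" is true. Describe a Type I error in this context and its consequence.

Type I error: rejecting H₀ when it is true — concluding that a passenger is carrying a prohibited item when in fact it is not. Consequence: detaining an innocent passenger — delay and inconvenience.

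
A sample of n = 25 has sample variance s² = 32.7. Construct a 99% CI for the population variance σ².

df = 24. χ²_{0.005} = 45.559, χ²_{0.995} = 9.886. CI for σ² = ((n-1)s²/χ²_{α/2}, (n-1)s²/χ²_{1-α/2}) = (24·32.7/45.559, 24·32.7/9.886) = (17.23, 79.38)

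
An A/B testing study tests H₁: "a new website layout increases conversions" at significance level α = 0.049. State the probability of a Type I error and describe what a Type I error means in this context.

P(Type I error) = α = 0.049. A Type I error is rejecting H₀ when H₀ is actually true (false positive) — here, concluding that a new website layout increases conversions when in fact this is not the case. Consequence: rolling out a layout that doesn't actually help — wasted engineering effort.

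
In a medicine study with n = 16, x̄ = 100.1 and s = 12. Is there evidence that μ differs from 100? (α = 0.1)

t = (x̄ - μ₀)/(s/√n) = (100.1 - 100)/(12/√16) = 0.033. df = 15, critical t = ±1.753. Fail to reject H₀.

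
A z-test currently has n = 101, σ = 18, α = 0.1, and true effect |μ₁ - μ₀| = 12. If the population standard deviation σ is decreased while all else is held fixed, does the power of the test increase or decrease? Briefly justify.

Power increases: a smaller σ shrinks the standard error σ/√n, moving the sampling distribution under H₁ further from the critical value.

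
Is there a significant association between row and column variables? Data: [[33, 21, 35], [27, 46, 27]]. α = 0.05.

χ² = 10.355. df = 2, critical = 5.991. Reject H₀. Variables are dependent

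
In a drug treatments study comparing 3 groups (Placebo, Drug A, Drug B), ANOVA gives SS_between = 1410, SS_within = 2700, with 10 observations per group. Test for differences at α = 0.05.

df_between = 2, df_within = 27. F = MS_between/MS_within = 705.0/100.0 = 7.05. F_crit ≈ 3.354. Reject H₀. At least one mean differs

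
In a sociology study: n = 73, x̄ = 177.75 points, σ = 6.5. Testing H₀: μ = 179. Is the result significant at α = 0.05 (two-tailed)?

z = (177.75 - 179)/(6.5/√73) = -1.643. Since |z| ≤ 1.96, not significant at α = 0.05.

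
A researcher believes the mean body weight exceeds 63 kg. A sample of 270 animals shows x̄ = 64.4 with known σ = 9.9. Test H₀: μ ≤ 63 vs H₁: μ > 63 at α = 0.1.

z = 2.324. Critical value: 1.28. Reject H₀.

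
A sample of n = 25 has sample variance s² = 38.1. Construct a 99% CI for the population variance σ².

df = 24. χ²_{0.005} = 45.559, χ²_{0.995} = 9.886. CI for σ² = ((n-1)s²/χ²_{α/2}, (n-1)s²/χ²_{1-α/2}) = (24·38.1/45.559, 24·38.1/9.886) = (20.07, 92.49)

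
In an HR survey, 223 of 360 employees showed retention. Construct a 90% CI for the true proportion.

p̂ = 0.619. CI = p̂ ± z*√(p̂(1-p̂)/n) = (0.577, 0.662)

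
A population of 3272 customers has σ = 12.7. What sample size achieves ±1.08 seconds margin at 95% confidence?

Without FPC: n₀ = (1.96×12.7/1.08)² = 531.217. With FPC: n = n₀N/(n₀+N-1) = 457.1 → n = 458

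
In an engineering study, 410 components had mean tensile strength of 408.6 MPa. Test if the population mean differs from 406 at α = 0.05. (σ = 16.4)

z = (x̄ - μ₀)/(σ/√n) = (408.6 - 406)/(16.4/√410) = 3.21. Critical value: ±1.96. Since |3.21| > 1.96, Reject H₀.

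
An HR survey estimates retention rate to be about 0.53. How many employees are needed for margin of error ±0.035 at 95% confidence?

n = z²p(1-p)/E² = 1.96²×0.53×0.47/0.035² = 781.2 → n = 782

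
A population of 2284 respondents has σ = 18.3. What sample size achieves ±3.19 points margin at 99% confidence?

Without FPC: n₀ = (2.576×18.3/3.19)² = 218.38. With FPC: n = n₀N/(n₀+N-1) = 199.4 → n = 200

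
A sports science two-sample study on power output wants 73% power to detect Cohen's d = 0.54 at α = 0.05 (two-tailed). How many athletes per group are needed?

z_{α/2} = 1.96, z_β = Φ⁻¹(0.73) = 0.613. For medium effect (d = 0.54): n per group = 2(z_{α/2} + z_β)²/d² = 2(1.96 + 0.613)²/0.54² = 45.4 → 46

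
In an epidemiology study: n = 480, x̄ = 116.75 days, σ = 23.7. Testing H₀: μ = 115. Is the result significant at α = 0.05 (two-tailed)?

z = (116.75 - 115)/(23.7/√480) = 1.618. Since |z| ≤ 1.96, not significant at α = 0.05.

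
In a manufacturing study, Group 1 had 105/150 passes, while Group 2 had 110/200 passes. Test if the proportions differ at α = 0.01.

p̂₁ = 0.7, p̂₂ = 0.55, pooled p̂ = 0.614. z = 2.853. Critical: ±2.576. Reject H₀.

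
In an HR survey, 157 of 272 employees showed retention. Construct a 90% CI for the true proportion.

p̂ = 0.577. CI = p̂ ± z*√(p̂(1-p̂)/n) = (0.528, 0.626)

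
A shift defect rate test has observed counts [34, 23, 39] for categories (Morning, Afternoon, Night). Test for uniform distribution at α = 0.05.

Expected = 32 each. χ² = Σ(O-E)²/E = 4.188. df = 2, critical value = 5.991. Fail to reject H₀.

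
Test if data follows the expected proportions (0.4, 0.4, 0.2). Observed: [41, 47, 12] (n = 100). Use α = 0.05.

Expected: [40.0, 40.0, 20.0]. χ² = 4.45. df = 2, critical = 5.991. Fail to reject H₀.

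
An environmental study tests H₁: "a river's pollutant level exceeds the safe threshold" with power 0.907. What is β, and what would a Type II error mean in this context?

β = 1 - power = 1 - 0.907 = 0.093. A Type II error is failing to reject H₀ when H₀ is false (false negative) — here, failing to conclude that a river's pollutant level exceeds the safe threshold when in fact it is true. Consequence: allowing unsafe pollution to continue.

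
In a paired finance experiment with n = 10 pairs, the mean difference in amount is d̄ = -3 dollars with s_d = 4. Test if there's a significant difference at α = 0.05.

t = d̄/(s_d/√n) = -3/(4/√10) = -2.372. df = 9, critical t = ±2.262. Reject H₀.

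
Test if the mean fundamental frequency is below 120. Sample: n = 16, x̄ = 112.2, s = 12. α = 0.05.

t = (112.2 - 120)/(12/√16) = -2.6, df = 15. Critical t = -1.753. Reject H₀.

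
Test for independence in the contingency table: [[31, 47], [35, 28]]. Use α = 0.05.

χ² = 3.5. df = 1, critical = 3.841. Fail to reject H₀. No evidence of dependence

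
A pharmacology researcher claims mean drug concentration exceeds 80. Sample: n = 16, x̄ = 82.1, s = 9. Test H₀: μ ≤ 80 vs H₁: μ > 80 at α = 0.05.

t = (82.1 - 80)/(9/√16) = 0.933, df = 15. Critical t = 1.753. Fail to reject H₀.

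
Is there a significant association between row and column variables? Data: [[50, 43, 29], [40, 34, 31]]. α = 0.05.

χ² = 0.962. df = 2, critical = 5.991. Fail to reject H₀. No evidence of dependence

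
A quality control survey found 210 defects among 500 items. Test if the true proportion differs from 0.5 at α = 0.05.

p̂ = 0.42, p₀ = 0.5. z = (p̂ - p₀)/√(p₀(1-p₀)/n) = -3.578. Critical: ±1.96. Reject H₀.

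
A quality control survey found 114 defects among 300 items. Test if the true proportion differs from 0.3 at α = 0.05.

p̂ = 0.38, p₀ = 0.3. z = (p̂ - p₀)/√(p₀(1-p₀)/n) = 3.024. Critical: ±1.96. Reject H₀.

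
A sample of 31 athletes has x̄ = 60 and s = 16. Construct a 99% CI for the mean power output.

CI = x̄ ± t*(s/√n) = 60 ± 2.75(16/√31) = (52.1, 67.9)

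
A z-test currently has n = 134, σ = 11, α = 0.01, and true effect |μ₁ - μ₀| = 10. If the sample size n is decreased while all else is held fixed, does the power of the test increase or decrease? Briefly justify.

Power decreases: a smaller n inflates the standard error σ/√n, pulling the sampling distribution under H₁ back toward the critical value.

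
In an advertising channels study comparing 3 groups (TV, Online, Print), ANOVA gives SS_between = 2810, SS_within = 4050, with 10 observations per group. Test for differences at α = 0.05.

df_between = 2, df_within = 27. F = MS_between/MS_within = 1405.0/150.0 = 9.367. F_crit ≈ 3.354. Reject H₀. At least one mean differs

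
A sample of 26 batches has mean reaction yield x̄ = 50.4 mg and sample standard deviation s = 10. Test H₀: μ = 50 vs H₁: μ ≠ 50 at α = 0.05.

t = (x̄ - μ₀)/(s/√n) = (50.4 - 50)/(10/√26) = 0.204. df = 25, critical t = ±2.06. Fail to reject H₀.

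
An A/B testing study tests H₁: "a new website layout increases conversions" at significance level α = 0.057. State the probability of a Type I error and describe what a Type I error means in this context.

P(Type I error) = α = 0.057. A Type I error is rejecting H₀ when H₀ is actually true (false positive) — here, concluding that a new website layout increases conversions when in fact this is not the case. Consequence: rolling out a layout that doesn't actually help — wasted engineering effort.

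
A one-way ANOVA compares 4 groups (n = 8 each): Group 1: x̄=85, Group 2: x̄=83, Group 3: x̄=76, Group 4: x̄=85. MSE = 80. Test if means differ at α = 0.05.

Grand mean = 82.25. SS_between = 438.0, MS_between = 146.0. F = 1.825, F_crit ≈ 2.947. Fail to reject H₀.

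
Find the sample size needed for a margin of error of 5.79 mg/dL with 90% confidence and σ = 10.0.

n = (z*σ/E)² = (1.645×10.0/5.79)² = 8.1 → n = 9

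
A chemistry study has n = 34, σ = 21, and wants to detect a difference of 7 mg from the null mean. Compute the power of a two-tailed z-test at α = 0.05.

SE = σ/√n = 21/√34 = 3.601. Non-centrality λ = d/SE = 7/3.601 = 1.944. Power ≈ Φ(λ - z_{α/2}) = Φ(1.944 - 1.96) = Φ(-0.016) = 0.493.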